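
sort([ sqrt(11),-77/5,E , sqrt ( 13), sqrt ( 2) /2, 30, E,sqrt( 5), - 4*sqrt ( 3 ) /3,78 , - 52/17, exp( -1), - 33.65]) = [  -  33.65,-77/5, - 52/17, - 4  *sqrt( 3)/3, exp(-1 ), sqrt( 2 ) /2, sqrt(5), E,E,sqrt( 11),sqrt( 13), 30, 78] 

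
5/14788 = 5/14788 = 0.00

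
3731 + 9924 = 13655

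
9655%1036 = 331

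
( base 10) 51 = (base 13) 3C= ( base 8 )63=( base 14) 39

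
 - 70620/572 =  - 1605/13 = -123.46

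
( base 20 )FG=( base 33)9j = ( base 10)316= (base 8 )474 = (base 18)ha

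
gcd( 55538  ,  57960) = 14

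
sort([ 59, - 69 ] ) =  [ - 69, 59 ] 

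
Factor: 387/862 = 2^(- 1)*3^2*43^1*431^( - 1) 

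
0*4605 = 0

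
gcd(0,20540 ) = 20540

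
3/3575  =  3/3575 = 0.00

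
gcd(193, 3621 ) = 1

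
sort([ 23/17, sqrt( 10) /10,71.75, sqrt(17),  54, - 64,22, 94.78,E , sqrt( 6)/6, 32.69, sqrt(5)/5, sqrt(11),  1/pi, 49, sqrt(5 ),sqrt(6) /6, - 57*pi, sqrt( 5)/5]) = [ -57*pi, - 64,  sqrt(10 ) /10, 1/pi, sqrt( 6)/6 , sqrt(6)/6,sqrt( 5 )/5,sqrt(5)/5,  23/17, sqrt (5),E,  sqrt(11), sqrt( 17 ),22, 32.69, 49,54,71.75,94.78 ]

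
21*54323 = 1140783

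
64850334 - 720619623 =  - 655769289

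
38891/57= 682 + 17/57  =  682.30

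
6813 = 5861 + 952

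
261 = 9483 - 9222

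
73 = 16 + 57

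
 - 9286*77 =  - 715022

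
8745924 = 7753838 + 992086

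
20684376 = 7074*2924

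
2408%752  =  152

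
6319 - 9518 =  - 3199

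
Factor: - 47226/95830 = -3^1*5^( - 1)*7^(-1 )*17^1*37^( - 2)* 463^1 =-23613/47915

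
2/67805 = 2/67805=0.00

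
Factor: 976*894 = 2^5*3^1*61^1*149^1= 872544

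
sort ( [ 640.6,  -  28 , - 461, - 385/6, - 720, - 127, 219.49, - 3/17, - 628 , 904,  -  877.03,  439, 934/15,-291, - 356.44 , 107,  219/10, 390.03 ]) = [-877.03,-720,- 628 , - 461, - 356.44, - 291, - 127,-385/6,- 28, -3/17,219/10,934/15, 107, 219.49, 390.03, 439, 640.6 , 904] 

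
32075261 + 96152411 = 128227672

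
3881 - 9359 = -5478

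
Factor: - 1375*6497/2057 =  - 5^3*11^( - 1)*17^ ( - 1)*73^1*89^1=- 812125/187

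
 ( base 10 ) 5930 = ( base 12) 3522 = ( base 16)172A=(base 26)8k2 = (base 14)2238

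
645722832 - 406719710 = 239003122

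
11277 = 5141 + 6136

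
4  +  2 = 6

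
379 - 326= 53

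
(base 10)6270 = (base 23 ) bje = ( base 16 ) 187e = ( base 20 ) FDA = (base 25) A0K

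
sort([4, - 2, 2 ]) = [ - 2, 2,4 ]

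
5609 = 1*5609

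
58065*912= 52955280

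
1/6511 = 1/6511 = 0.00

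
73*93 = 6789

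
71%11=5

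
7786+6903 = 14689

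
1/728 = 1/728 = 0.00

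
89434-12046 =77388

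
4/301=4/301 = 0.01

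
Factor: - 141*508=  - 2^2*3^1*47^1*127^1 = - 71628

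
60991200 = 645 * 94560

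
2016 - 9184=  - 7168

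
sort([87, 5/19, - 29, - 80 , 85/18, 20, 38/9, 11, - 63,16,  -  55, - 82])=[ - 82, - 80, - 63, - 55,  -  29,5/19, 38/9  ,  85/18,11 , 16, 20,  87] 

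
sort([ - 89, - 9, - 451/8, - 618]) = [ - 618,-89, - 451/8, - 9]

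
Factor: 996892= 2^2*13^1*19^1*1009^1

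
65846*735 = 48396810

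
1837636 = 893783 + 943853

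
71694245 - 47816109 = 23878136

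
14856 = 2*7428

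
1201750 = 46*26125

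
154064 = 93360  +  60704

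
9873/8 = 1234 + 1/8 = 1234.12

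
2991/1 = 2991=2991.00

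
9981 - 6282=3699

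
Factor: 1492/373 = 2^2 = 4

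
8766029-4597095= 4168934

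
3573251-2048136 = 1525115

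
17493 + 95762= 113255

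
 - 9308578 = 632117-9940695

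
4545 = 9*505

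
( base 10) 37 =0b100101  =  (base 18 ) 21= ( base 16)25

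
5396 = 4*1349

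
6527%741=599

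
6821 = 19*359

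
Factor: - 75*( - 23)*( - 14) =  - 24150=- 2^1*3^1*5^2*7^1*23^1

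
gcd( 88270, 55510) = 910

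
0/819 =0=0.00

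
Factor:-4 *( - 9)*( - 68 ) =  -2448  =  -  2^4 * 3^2*17^1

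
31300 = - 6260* ( - 5) 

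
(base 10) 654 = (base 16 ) 28E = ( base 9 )806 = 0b1010001110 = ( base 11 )545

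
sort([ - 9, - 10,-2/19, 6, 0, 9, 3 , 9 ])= [ - 10, - 9 , - 2/19,0 , 3,6,9,9 ] 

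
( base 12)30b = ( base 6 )2015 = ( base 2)110111011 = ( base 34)D1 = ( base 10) 443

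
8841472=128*69074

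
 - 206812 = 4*( - 51703)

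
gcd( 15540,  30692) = 4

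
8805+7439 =16244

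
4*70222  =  280888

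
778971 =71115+707856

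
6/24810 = 1/4135 = 0.00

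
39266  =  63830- 24564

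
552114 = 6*92019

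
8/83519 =8/83519 = 0.00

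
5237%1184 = 501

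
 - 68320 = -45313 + -23007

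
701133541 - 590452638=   110680903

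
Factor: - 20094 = - 2^1*3^1*17^1*197^1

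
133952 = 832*161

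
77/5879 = 77/5879 = 0.01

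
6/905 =6/905 = 0.01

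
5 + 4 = 9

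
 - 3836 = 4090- 7926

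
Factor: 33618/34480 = 39/40 = 2^( - 3)*3^1*5^( - 1)*13^1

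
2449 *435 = 1065315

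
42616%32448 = 10168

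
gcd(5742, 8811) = 99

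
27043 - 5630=21413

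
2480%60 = 20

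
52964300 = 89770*590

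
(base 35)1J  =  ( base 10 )54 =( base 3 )2000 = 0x36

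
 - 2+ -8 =-10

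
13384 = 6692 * 2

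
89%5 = 4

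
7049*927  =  6534423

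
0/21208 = 0 = 0.00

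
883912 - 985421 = -101509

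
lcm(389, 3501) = 3501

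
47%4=3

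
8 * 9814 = 78512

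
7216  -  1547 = 5669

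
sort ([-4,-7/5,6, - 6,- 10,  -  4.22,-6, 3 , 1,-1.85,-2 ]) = [  -  10, - 6,-6,-4.22 ,-4, - 2,  -  1.85, - 7/5, 1, 3 , 6]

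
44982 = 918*49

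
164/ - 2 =-82/1 = - 82.00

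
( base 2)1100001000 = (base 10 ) 776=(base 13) 479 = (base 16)308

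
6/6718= 3/3359 = 0.00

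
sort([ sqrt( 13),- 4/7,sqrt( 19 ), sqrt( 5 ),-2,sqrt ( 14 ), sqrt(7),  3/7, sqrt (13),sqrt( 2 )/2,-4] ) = [  -  4, - 2, - 4/7, 3/7, sqrt( 2)/2,sqrt(5 ),sqrt( 7 ),sqrt ( 13),sqrt( 13),sqrt( 14),sqrt( 19)]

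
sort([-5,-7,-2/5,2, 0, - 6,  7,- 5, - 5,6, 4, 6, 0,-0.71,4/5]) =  [ - 7,-6,- 5 , - 5, - 5, - 0.71,-2/5,0,0, 4/5, 2, 4,6, 6, 7]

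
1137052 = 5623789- 4486737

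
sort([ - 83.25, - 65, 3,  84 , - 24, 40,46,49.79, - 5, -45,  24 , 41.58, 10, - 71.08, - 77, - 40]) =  [ - 83.25, - 77, - 71.08,- 65 , - 45, - 40, - 24 , - 5,3,10, 24 , 40,  41.58, 46,49.79, 84]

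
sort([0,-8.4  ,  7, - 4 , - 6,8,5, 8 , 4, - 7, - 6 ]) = [ - 8.4, - 7, - 6, - 6, - 4,0,4,5,  7,8,8]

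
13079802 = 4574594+8505208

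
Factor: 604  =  2^2*151^1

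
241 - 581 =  - 340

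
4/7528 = 1/1882  =  0.00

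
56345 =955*59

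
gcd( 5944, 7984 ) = 8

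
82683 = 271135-188452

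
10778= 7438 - -3340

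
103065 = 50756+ 52309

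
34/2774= 17/1387 =0.01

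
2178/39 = 726/13 = 55.85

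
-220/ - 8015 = 44/1603 = 0.03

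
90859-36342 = 54517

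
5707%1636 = 799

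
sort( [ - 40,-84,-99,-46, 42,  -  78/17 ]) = [-99, - 84 , - 46,-40,  -  78/17, 42] 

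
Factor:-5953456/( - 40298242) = 2^3 * 149^( - 1)*271^( - 1 )*499^(  -  1 )*607^1*613^1 = 2976728/20149121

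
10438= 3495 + 6943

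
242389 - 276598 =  - 34209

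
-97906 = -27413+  - 70493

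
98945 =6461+92484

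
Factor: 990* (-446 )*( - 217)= 95814180 = 2^2*3^2*5^1*7^1*11^1*31^1*223^1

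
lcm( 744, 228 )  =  14136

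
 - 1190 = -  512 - 678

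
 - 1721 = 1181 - 2902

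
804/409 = 804/409 = 1.97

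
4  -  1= 3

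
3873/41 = 94 + 19/41 = 94.46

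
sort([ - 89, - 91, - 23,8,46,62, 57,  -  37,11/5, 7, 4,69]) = [ - 91, - 89, - 37, - 23, 11/5, 4, 7 , 8,46, 57, 62,69]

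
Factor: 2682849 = 3^1*13^1*68791^1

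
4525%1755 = 1015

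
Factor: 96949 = 67^1 *1447^1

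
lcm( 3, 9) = 9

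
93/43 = 93/43  =  2.16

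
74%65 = 9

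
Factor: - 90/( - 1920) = 2^( - 6)*3^1=3/64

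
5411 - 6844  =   - 1433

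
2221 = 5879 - 3658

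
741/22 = 741/22 = 33.68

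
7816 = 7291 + 525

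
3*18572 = 55716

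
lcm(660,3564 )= 17820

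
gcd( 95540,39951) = 1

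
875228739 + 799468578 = 1674697317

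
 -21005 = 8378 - 29383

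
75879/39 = 1945+8/13 =1945.62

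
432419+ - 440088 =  - 7669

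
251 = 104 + 147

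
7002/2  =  3501 = 3501.00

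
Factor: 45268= 2^2*11317^1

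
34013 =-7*( - 4859)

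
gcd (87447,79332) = 3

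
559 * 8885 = 4966715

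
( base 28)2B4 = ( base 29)26o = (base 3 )2120122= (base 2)11101011000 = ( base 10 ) 1880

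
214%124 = 90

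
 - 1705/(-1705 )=1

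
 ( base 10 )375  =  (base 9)456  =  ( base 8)567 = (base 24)ff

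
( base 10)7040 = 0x1b80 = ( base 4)1232000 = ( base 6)52332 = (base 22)EC0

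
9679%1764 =859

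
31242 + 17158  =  48400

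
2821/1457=91/47 = 1.94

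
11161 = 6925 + 4236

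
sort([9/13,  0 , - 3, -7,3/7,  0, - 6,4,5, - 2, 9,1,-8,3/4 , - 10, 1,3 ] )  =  [ - 10, - 8, - 7,-6,-3, - 2, 0, 0,3/7,9/13, 3/4,1,1,3,4,5,9] 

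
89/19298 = 89/19298 =0.00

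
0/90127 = 0= 0.00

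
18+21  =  39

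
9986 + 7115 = 17101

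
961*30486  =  29297046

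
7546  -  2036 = 5510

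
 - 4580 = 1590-6170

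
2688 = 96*28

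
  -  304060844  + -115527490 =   -  419588334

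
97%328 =97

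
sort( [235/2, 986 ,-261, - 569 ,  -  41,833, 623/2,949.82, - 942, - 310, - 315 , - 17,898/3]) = [ - 942,-569, - 315, - 310,-261,  -  41, - 17,235/2,898/3,623/2, 833, 949.82,986]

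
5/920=1/184 = 0.01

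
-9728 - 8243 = - 17971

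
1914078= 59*32442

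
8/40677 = 8/40677 = 0.00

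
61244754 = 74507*822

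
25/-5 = -5 + 0/1=- 5.00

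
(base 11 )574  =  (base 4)22232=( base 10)686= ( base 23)16j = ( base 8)1256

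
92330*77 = 7109410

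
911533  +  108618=1020151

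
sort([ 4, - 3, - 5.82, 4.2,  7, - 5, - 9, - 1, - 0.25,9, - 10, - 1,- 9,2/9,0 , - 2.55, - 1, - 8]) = [-10, - 9, - 9, - 8, - 5.82 , - 5, - 3, - 2.55, - 1, - 1, - 1,- 0.25,0,2/9,4,4.2, 7, 9]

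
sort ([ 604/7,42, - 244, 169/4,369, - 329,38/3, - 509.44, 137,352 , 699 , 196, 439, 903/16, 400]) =[ - 509.44,-329, - 244, 38/3,  42, 169/4, 903/16, 604/7, 137,196,352,369, 400, 439,699]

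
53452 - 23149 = 30303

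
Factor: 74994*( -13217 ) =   -  2^1*3^1*29^1*431^1 * 13217^1 = -991195698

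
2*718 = 1436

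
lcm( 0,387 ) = 0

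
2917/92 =31 + 65/92 = 31.71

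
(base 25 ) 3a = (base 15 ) 5a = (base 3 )10011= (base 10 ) 85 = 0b1010101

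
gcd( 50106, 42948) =7158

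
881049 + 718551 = 1599600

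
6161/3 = 2053 + 2/3 = 2053.67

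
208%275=208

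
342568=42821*8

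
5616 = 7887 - 2271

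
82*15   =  1230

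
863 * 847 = 730961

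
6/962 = 3/481 = 0.01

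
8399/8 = 8399/8= 1049.88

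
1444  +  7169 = 8613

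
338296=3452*98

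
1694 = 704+990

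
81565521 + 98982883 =180548404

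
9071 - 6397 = 2674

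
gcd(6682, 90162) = 2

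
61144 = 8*7643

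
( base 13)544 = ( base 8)1605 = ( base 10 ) 901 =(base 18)2e1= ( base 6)4101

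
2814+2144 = 4958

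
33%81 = 33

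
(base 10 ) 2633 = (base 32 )2I9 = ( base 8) 5111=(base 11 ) 1a84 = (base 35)258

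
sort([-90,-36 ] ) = [ - 90, - 36 ]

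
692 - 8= 684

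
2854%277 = 84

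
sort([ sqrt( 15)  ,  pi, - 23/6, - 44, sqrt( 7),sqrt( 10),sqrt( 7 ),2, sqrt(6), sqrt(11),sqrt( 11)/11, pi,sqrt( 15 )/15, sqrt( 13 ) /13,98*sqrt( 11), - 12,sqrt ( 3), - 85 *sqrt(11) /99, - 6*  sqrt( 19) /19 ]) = [- 44, - 12, - 23/6, - 85*sqrt ( 11) /99,-6*sqrt( 19)/19, sqrt( 15 )/15,sqrt (13)/13, sqrt(  11 )/11,sqrt( 3 ),2,  sqrt(6) , sqrt( 7), sqrt( 7 ),  pi,pi,sqrt( 10 ),sqrt( 11 ),sqrt( 15 ),98*  sqrt(11) ] 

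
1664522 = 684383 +980139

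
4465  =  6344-1879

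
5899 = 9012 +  - 3113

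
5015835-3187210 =1828625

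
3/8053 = 3/8053 = 0.00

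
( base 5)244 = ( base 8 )112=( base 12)62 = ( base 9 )82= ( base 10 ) 74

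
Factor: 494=2^1*13^1*19^1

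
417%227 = 190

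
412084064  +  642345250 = 1054429314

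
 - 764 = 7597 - 8361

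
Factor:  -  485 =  - 5^1*97^1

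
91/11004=13/1572 = 0.01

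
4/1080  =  1/270 = 0.00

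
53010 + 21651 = 74661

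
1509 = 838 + 671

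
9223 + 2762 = 11985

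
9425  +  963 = 10388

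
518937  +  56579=575516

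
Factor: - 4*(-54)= 216 = 2^3*3^3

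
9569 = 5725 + 3844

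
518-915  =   - 397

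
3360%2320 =1040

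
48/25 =1 + 23/25 = 1.92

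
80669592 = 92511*872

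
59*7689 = 453651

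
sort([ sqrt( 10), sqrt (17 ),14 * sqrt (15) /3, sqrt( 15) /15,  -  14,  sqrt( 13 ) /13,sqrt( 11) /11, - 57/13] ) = [  -  14, - 57/13, sqrt ( 15 )/15, sqrt( 13 ) /13,sqrt( 11)/11, sqrt( 10),sqrt( 17),14 *sqrt( 15)/3] 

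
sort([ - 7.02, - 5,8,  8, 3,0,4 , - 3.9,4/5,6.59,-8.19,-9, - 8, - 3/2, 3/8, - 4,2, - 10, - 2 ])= [-10, - 9, - 8.19, - 8,-7.02, -5, - 4, - 3.9, - 2, -3/2, 0, 3/8, 4/5,2, 3,  4,6.59,8, 8]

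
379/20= 379/20=18.95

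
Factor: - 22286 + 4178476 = 2^1*5^1*79^1*5261^1 =4156190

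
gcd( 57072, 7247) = 1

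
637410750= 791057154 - 153646404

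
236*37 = 8732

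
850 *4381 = 3723850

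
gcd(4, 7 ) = 1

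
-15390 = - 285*54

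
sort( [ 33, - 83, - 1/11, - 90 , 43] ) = [-90, - 83,  -  1/11, 33, 43] 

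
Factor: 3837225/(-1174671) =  - 1279075/391557=- 3^( - 1 ) * 5^2*7^1 * 47^ ( - 1)*2777^ ( - 1 ) * 7309^1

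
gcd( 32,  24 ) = 8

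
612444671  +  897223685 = 1509668356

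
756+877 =1633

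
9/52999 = 9/52999 = 0.00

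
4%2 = 0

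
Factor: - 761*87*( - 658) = 2^1* 3^1*7^1*29^1*47^1*761^1 = 43564206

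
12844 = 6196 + 6648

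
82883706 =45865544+37018162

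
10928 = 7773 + 3155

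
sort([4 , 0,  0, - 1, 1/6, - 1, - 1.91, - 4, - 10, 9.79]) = [ - 10, - 4, - 1.91,-1, -1, 0, 0, 1/6,4, 9.79] 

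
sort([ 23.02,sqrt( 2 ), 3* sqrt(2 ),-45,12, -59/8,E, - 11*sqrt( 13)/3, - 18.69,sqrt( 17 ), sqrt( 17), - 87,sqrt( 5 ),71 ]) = [-87, - 45, - 18.69, -11*sqrt( 13)/3,-59/8,sqrt(2 ),sqrt(5 ),E,sqrt (17), sqrt(17) , 3*sqrt( 2 ), 12 , 23.02 , 71 ] 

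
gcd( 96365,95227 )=1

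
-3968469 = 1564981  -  5533450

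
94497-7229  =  87268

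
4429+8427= 12856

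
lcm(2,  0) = 0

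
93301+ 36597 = 129898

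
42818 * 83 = 3553894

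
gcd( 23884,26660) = 4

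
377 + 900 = 1277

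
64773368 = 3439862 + 61333506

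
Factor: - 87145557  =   - 3^1*31^1*937049^1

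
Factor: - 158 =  - 2^1*79^1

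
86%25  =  11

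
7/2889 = 7/2889  =  0.00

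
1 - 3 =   -  2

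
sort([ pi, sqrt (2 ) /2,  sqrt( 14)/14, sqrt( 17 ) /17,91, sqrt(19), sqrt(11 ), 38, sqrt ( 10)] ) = [ sqrt ( 17 ) /17, sqrt( 14 ) /14, sqrt( 2) /2,pi, sqrt( 10 ), sqrt(11), sqrt(19),  38, 91] 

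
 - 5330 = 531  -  5861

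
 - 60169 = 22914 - 83083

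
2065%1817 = 248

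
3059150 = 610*5015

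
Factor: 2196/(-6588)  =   -1/3 = -  3^(  -  1)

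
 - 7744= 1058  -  8802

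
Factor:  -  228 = -2^2*3^1*19^1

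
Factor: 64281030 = 2^1*3^1*5^1*11^1 *41^1*4751^1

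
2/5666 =1/2833 = 0.00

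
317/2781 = 317/2781 = 0.11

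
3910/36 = 1955/18 = 108.61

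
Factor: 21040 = 2^4* 5^1*263^1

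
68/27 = 68/27 = 2.52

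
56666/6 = 9444 + 1/3 = 9444.33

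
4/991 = 4/991 = 0.00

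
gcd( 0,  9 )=9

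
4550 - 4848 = -298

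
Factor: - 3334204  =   - 2^2*631^1*1321^1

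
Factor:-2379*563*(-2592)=2^5*3^5*13^1* 61^1*563^1 = 3471665184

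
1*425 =425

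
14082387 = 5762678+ 8319709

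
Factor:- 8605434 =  - 2^1 * 3^1*17^1 * 239^1*353^1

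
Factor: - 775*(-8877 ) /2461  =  3^1*5^2 * 11^1*23^(  -  1)*31^1 * 107^( - 1)*269^1 = 6879675/2461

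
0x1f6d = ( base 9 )12028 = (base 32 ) 7rd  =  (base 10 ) 8045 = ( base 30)8s5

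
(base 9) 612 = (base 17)1c4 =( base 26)j3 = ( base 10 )497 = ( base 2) 111110001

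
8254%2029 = 138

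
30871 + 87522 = 118393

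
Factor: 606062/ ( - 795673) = -2^1*19^1*29^( - 1) * 41^1*389^1*27437^(-1)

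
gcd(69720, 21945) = 105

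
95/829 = 95/829 = 0.11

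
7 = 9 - 2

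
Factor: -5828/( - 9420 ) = 3^( - 1 )*5^( - 1)*31^1 * 47^1*157^( - 1 )= 1457/2355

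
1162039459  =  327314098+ 834725361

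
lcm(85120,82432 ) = 7831040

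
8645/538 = 16 + 37/538 = 16.07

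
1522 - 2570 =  - 1048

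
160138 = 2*80069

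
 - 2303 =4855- 7158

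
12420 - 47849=-35429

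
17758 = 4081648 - 4063890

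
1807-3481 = - 1674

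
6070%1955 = 205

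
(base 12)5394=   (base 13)4246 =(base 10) 9184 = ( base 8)21740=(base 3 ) 110121011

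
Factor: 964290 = 2^1*3^1*5^1 * 32143^1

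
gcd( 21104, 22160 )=16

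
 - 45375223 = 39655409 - 85030632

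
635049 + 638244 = 1273293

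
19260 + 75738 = 94998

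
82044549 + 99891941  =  181936490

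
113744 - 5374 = 108370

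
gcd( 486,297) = 27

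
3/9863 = 3/9863 = 0.00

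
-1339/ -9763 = 103/751   =  0.14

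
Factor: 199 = 199^1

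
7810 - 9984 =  - 2174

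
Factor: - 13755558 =- 2^1*3^1* 2292593^1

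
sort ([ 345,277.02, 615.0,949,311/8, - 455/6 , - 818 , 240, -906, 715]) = [  -  906, - 818, - 455/6,  311/8,  240,277.02,345,615.0,715,949]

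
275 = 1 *275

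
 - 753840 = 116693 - 870533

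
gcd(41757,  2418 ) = 93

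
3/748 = 3/748 = 0.00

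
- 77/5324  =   - 1 + 477/484 = -  0.01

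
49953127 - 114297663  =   - 64344536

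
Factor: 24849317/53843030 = 2^(- 1 )*5^(  -  1)* 29^1*179^1*4787^1 * 5384303^( - 1)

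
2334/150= 389/25 = 15.56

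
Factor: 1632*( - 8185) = - 2^5*3^1*5^1 * 17^1*1637^1 = - 13357920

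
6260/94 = 3130/47 = 66.60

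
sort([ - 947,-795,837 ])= [ - 947,-795,837 ]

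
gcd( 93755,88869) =1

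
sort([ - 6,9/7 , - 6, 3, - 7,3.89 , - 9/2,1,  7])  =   [ - 7 , - 6,- 6, - 9/2 , 1, 9/7,3, 3.89,7]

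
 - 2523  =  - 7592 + 5069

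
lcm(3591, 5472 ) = 114912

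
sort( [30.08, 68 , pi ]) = [pi,30.08, 68 ]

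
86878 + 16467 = 103345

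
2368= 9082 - 6714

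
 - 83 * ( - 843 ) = 69969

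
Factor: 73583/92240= 2^(-4)*5^( - 1)*1153^(-1 )*73583^1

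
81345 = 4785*17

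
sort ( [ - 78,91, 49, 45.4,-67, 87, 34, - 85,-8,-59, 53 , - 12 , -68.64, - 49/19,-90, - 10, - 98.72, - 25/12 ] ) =[-98.72,-90 , - 85, - 78, - 68.64,-67, - 59, - 12,-10, - 8, - 49/19, - 25/12, 34, 45.4, 49, 53,87, 91 ] 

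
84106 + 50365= 134471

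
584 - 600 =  - 16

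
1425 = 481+944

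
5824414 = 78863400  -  73038986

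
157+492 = 649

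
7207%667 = 537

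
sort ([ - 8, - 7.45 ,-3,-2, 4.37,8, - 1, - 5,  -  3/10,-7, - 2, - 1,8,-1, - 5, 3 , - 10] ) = [ - 10, - 8 , - 7.45, - 7,-5 ,-5 , - 3, - 2, - 2, -1,- 1,-1, - 3/10 , 3,4.37,8, 8]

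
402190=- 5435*( - 74)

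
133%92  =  41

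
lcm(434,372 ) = 2604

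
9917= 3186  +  6731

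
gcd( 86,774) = 86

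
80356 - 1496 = 78860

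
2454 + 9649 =12103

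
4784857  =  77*62141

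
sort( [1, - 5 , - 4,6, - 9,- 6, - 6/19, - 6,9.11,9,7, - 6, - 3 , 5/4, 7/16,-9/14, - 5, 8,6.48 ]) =[-9,  -  6,  -  6, - 6, - 5,-5, - 4 , - 3,-9/14, - 6/19, 7/16, 1, 5/4,6,6.48 , 7,8,9 , 9.11] 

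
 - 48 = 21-69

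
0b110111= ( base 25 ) 25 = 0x37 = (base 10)55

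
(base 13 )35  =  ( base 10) 44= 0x2c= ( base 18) 28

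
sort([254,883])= [254,883 ] 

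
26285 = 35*751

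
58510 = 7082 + 51428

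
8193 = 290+7903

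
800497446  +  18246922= 818744368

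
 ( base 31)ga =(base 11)420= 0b111111010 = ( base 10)506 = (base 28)i2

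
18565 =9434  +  9131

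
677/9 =677/9 =75.22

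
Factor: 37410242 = 2^1*31^1 * 603391^1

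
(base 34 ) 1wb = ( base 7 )6401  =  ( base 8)4317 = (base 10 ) 2255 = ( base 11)1770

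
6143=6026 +117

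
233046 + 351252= 584298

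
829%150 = 79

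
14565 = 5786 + 8779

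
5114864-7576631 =  -  2461767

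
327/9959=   327/9959 = 0.03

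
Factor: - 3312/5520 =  - 3/5 = - 3^1*5^(  -  1)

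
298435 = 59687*5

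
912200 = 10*91220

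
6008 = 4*1502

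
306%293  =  13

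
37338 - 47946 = - 10608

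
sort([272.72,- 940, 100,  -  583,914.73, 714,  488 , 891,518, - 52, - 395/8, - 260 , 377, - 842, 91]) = [  -  940,- 842,-583, - 260 , - 52, - 395/8,91,100,272.72,377,488,518,714, 891,914.73 ] 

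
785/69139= 785/69139 = 0.01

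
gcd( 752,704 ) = 16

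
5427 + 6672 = 12099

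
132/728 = 33/182 = 0.18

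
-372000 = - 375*992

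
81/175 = 81/175 = 0.46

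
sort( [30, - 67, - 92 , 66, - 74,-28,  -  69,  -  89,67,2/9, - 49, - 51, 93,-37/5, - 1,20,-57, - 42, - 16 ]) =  [ - 92, - 89,  -  74, - 69,- 67, - 57, - 51, - 49, - 42, - 28 , - 16 , - 37/5, - 1, 2/9, 20, 30, 66, 67,93]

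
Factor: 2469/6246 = 2^( - 1)*3^ (  -  1 )*347^(-1 )*823^1=823/2082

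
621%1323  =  621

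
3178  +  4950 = 8128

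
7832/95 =82 + 42/95=82.44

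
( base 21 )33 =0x42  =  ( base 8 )102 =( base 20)36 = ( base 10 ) 66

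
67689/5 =13537 + 4/5= 13537.80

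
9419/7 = 1345 + 4/7= 1345.57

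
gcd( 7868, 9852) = 4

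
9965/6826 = 1 + 3139/6826 = 1.46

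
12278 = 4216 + 8062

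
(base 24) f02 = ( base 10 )8642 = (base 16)21C2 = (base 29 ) A80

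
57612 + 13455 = 71067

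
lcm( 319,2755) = 30305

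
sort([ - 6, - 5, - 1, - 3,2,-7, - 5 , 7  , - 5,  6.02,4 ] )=[ - 7,-6, - 5, - 5, - 5, - 3, - 1, 2, 4,6.02,7]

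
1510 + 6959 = 8469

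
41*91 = 3731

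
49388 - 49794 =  - 406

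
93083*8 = 744664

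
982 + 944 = 1926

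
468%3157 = 468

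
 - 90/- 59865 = 6/3991= 0.00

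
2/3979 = 2/3979 = 0.00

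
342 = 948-606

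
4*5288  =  21152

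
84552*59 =4988568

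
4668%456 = 108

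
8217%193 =111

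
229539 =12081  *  19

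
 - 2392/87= - 28 + 44/87  =  - 27.49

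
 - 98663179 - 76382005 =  - 175045184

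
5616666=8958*627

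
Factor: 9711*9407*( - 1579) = - 3^2*13^1 *23^1*83^1*409^1*1579^1 = - 144243824283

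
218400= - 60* ( - 3640 ) 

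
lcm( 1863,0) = 0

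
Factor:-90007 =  - 90007^1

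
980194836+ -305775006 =674419830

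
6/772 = 3/386 = 0.01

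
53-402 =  - 349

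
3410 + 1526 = 4936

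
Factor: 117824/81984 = 263/183 =3^(- 1 )*61^( - 1 )* 263^1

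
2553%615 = 93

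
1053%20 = 13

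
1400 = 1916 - 516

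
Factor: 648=2^3 * 3^4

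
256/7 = 256/7 = 36.57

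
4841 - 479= 4362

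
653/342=1+311/342  =  1.91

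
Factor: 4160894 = 2^1*2080447^1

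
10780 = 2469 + 8311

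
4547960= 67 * 67880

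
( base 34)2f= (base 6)215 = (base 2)1010011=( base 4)1103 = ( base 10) 83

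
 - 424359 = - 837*507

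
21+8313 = 8334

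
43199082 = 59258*729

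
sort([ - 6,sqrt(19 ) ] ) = [-6,  sqrt ( 19)] 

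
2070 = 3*690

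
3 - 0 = 3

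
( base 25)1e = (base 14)2B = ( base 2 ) 100111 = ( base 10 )39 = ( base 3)1110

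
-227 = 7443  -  7670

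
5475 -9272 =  -3797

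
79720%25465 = 3325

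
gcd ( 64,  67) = 1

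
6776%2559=1658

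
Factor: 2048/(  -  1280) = - 8/5 = - 2^3 * 5^( - 1)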